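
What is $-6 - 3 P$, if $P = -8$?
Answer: $18$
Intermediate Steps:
$-6 - 3 P = -6 - -24 = -6 + 24 = 18$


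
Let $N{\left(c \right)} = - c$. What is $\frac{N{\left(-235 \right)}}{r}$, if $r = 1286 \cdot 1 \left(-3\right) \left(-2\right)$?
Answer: $\frac{235}{7716} \approx 0.030456$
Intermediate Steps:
$r = 7716$ ($r = 1286 \left(\left(-3\right) \left(-2\right)\right) = 1286 \cdot 6 = 7716$)
$\frac{N{\left(-235 \right)}}{r} = \frac{\left(-1\right) \left(-235\right)}{7716} = 235 \cdot \frac{1}{7716} = \frac{235}{7716}$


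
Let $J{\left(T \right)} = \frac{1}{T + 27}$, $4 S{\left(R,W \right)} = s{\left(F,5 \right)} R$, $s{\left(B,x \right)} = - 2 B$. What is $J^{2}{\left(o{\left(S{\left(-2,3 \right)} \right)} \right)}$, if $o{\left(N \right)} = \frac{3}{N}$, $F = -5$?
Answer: $\frac{25}{17424} \approx 0.0014348$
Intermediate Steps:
$S{\left(R,W \right)} = \frac{5 R}{2}$ ($S{\left(R,W \right)} = \frac{\left(-2\right) \left(-5\right) R}{4} = \frac{10 R}{4} = \frac{5 R}{2}$)
$J{\left(T \right)} = \frac{1}{27 + T}$
$J^{2}{\left(o{\left(S{\left(-2,3 \right)} \right)} \right)} = \left(\frac{1}{27 + \frac{3}{\frac{5}{2} \left(-2\right)}}\right)^{2} = \left(\frac{1}{27 + \frac{3}{-5}}\right)^{2} = \left(\frac{1}{27 + 3 \left(- \frac{1}{5}\right)}\right)^{2} = \left(\frac{1}{27 - \frac{3}{5}}\right)^{2} = \left(\frac{1}{\frac{132}{5}}\right)^{2} = \left(\frac{5}{132}\right)^{2} = \frac{25}{17424}$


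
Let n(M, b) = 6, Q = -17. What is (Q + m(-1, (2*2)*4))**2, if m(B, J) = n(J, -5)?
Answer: 121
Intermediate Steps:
m(B, J) = 6
(Q + m(-1, (2*2)*4))**2 = (-17 + 6)**2 = (-11)**2 = 121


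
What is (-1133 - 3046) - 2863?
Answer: -7042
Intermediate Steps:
(-1133 - 3046) - 2863 = -4179 - 2863 = -7042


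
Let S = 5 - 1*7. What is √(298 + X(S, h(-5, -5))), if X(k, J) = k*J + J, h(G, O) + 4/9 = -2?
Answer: 52/3 ≈ 17.333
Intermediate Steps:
S = -2 (S = 5 - 7 = -2)
h(G, O) = -22/9 (h(G, O) = -4/9 - 2 = -22/9)
X(k, J) = J + J*k (X(k, J) = J*k + J = J + J*k)
√(298 + X(S, h(-5, -5))) = √(298 - 22*(1 - 2)/9) = √(298 - 22/9*(-1)) = √(298 + 22/9) = √(2704/9) = 52/3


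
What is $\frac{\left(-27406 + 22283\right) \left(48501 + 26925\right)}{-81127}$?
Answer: $\frac{386407398}{81127} \approx 4763.0$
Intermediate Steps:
$\frac{\left(-27406 + 22283\right) \left(48501 + 26925\right)}{-81127} = \left(-5123\right) 75426 \left(- \frac{1}{81127}\right) = \left(-386407398\right) \left(- \frac{1}{81127}\right) = \frac{386407398}{81127}$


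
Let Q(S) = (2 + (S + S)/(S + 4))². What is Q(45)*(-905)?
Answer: -31986320/2401 ≈ -13322.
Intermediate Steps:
Q(S) = (2 + 2*S/(4 + S))² (Q(S) = (2 + (2*S)/(4 + S))² = (2 + 2*S/(4 + S))²)
Q(45)*(-905) = (16*(2 + 45)²/(4 + 45)²)*(-905) = (16*47²/49²)*(-905) = (16*2209*(1/2401))*(-905) = (35344/2401)*(-905) = -31986320/2401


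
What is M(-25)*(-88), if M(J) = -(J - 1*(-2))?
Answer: -2024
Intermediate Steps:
M(J) = -2 - J (M(J) = -(J + 2) = -(2 + J) = -2 - J)
M(-25)*(-88) = (-2 - 1*(-25))*(-88) = (-2 + 25)*(-88) = 23*(-88) = -2024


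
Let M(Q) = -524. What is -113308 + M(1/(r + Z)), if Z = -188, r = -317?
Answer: -113832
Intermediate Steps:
-113308 + M(1/(r + Z)) = -113308 - 524 = -113832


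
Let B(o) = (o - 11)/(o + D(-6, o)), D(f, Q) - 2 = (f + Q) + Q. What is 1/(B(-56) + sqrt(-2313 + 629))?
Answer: 11524/49823945 - 59168*I*sqrt(421)/49823945 ≈ 0.00023129 - 0.024366*I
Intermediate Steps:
D(f, Q) = 2 + f + 2*Q (D(f, Q) = 2 + ((f + Q) + Q) = 2 + ((Q + f) + Q) = 2 + (f + 2*Q) = 2 + f + 2*Q)
B(o) = (-11 + o)/(-4 + 3*o) (B(o) = (o - 11)/(o + (2 - 6 + 2*o)) = (-11 + o)/(o + (-4 + 2*o)) = (-11 + o)/(-4 + 3*o))
1/(B(-56) + sqrt(-2313 + 629)) = 1/((-11 - 56)/(-4 + 3*(-56)) + sqrt(-2313 + 629)) = 1/(-67/(-4 - 168) + sqrt(-1684)) = 1/(-67/(-172) + 2*I*sqrt(421)) = 1/(-1/172*(-67) + 2*I*sqrt(421)) = 1/(67/172 + 2*I*sqrt(421))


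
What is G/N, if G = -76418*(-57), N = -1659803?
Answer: -4355826/1659803 ≈ -2.6243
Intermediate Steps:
G = 4355826
G/N = 4355826/(-1659803) = 4355826*(-1/1659803) = -4355826/1659803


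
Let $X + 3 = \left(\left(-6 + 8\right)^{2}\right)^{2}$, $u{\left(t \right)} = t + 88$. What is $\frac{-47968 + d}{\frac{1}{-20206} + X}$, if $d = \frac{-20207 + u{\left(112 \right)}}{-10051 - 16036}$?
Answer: $- \frac{1330747176266}{360655521} \approx -3689.8$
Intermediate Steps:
$u{\left(t \right)} = 88 + t$
$d = \frac{1053}{1373}$ ($d = \frac{-20207 + \left(88 + 112\right)}{-10051 - 16036} = \frac{-20207 + 200}{-26087} = \left(-20007\right) \left(- \frac{1}{26087}\right) = \frac{1053}{1373} \approx 0.76693$)
$X = 13$ ($X = -3 + \left(\left(-6 + 8\right)^{2}\right)^{2} = -3 + \left(2^{2}\right)^{2} = -3 + 4^{2} = -3 + 16 = 13$)
$\frac{-47968 + d}{\frac{1}{-20206} + X} = \frac{-47968 + \frac{1053}{1373}}{\frac{1}{-20206} + 13} = - \frac{65859011}{1373 \left(- \frac{1}{20206} + 13\right)} = - \frac{65859011}{1373 \cdot \frac{262677}{20206}} = \left(- \frac{65859011}{1373}\right) \frac{20206}{262677} = - \frac{1330747176266}{360655521}$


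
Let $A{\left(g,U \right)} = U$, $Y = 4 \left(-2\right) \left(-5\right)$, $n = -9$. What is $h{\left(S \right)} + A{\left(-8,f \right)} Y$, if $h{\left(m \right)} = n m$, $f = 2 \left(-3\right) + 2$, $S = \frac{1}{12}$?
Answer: $- \frac{643}{4} \approx -160.75$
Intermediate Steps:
$S = \frac{1}{12} \approx 0.083333$
$Y = 40$ ($Y = \left(-8\right) \left(-5\right) = 40$)
$f = -4$ ($f = -6 + 2 = -4$)
$h{\left(m \right)} = - 9 m$
$h{\left(S \right)} + A{\left(-8,f \right)} Y = \left(-9\right) \frac{1}{12} - 160 = - \frac{3}{4} - 160 = - \frac{643}{4}$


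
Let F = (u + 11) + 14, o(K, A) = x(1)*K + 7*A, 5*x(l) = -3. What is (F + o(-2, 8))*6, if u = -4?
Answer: 2346/5 ≈ 469.20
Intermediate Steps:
x(l) = -⅗ (x(l) = (⅕)*(-3) = -⅗)
o(K, A) = 7*A - 3*K/5 (o(K, A) = -3*K/5 + 7*A = 7*A - 3*K/5)
F = 21 (F = (-4 + 11) + 14 = 7 + 14 = 21)
(F + o(-2, 8))*6 = (21 + (7*8 - ⅗*(-2)))*6 = (21 + (56 + 6/5))*6 = (21 + 286/5)*6 = (391/5)*6 = 2346/5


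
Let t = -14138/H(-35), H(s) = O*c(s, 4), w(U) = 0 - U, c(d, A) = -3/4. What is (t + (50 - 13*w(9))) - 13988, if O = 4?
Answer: -27325/3 ≈ -9108.3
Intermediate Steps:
c(d, A) = -¾ (c(d, A) = -3*¼ = -¾)
w(U) = -U
H(s) = -3 (H(s) = 4*(-¾) = -3)
t = 14138/3 (t = -14138/(-3) = -14138*(-⅓) = 14138/3 ≈ 4712.7)
(t + (50 - 13*w(9))) - 13988 = (14138/3 + (50 - (-13)*9)) - 13988 = (14138/3 + (50 - 13*(-9))) - 13988 = (14138/3 + (50 + 117)) - 13988 = (14138/3 + 167) - 13988 = 14639/3 - 13988 = -27325/3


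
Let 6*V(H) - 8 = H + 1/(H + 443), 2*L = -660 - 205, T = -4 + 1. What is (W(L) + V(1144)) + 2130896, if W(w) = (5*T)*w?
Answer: 10176996956/4761 ≈ 2.1376e+6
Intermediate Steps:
T = -3
L = -865/2 (L = (-660 - 205)/2 = (1/2)*(-865) = -865/2 ≈ -432.50)
V(H) = 4/3 + H/6 + 1/(6*(443 + H)) (V(H) = 4/3 + (H + 1/(H + 443))/6 = 4/3 + (H + 1/(443 + H))/6 = 4/3 + (H/6 + 1/(6*(443 + H))) = 4/3 + H/6 + 1/(6*(443 + H)))
W(w) = -15*w (W(w) = (5*(-3))*w = -15*w)
(W(L) + V(1144)) + 2130896 = (-15*(-865/2) + (3545 + 1144**2 + 451*1144)/(6*(443 + 1144))) + 2130896 = (12975/2 + (1/6)*(3545 + 1308736 + 515944)/1587) + 2130896 = (12975/2 + (1/6)*(1/1587)*1828225) + 2130896 = (12975/2 + 1828225/9522) + 2130896 = 31801100/4761 + 2130896 = 10176996956/4761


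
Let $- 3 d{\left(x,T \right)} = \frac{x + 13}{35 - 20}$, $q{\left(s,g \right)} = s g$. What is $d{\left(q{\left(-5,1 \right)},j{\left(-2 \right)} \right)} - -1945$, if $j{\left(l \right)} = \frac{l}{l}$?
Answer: $\frac{87517}{45} \approx 1944.8$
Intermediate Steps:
$j{\left(l \right)} = 1$
$q{\left(s,g \right)} = g s$
$d{\left(x,T \right)} = - \frac{13}{45} - \frac{x}{45}$ ($d{\left(x,T \right)} = - \frac{\left(x + 13\right) \frac{1}{35 - 20}}{3} = - \frac{\left(13 + x\right) \frac{1}{15}}{3} = - \frac{\frac{13}{15} + \frac{x}{15}}{3} = - \frac{13}{45} - \frac{x}{45}$)
$d{\left(q{\left(-5,1 \right)},j{\left(-2 \right)} \right)} - -1945 = \left(- \frac{13}{45} - \frac{1 \left(-5\right)}{45}\right) - -1945 = \left(- \frac{13}{45} - - \frac{1}{9}\right) + 1945 = \left(- \frac{13}{45} + \frac{1}{9}\right) + 1945 = - \frac{8}{45} + 1945 = \frac{87517}{45}$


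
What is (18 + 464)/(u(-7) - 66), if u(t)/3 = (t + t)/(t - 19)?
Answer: -6266/837 ≈ -7.4863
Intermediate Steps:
u(t) = 6*t/(-19 + t) (u(t) = 3*((t + t)/(t - 19)) = 3*((2*t)/(-19 + t)) = 3*(2*t/(-19 + t)) = 6*t/(-19 + t))
(18 + 464)/(u(-7) - 66) = (18 + 464)/(6*(-7)/(-19 - 7) - 66) = 482/(6*(-7)/(-26) - 66) = 482/(6*(-7)*(-1/26) - 66) = 482/(21/13 - 66) = 482/(-837/13) = 482*(-13/837) = -6266/837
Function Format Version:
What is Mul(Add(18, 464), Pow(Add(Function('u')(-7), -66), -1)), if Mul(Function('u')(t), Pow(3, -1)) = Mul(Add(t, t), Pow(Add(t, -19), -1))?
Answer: Rational(-6266, 837) ≈ -7.4863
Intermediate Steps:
Function('u')(t) = Mul(6, t, Pow(Add(-19, t), -1)) (Function('u')(t) = Mul(3, Mul(Add(t, t), Pow(Add(t, -19), -1))) = Mul(3, Mul(Mul(2, t), Pow(Add(-19, t), -1))) = Mul(3, Mul(2, t, Pow(Add(-19, t), -1))) = Mul(6, t, Pow(Add(-19, t), -1)))
Mul(Add(18, 464), Pow(Add(Function('u')(-7), -66), -1)) = Mul(Add(18, 464), Pow(Add(Mul(6, -7, Pow(Add(-19, -7), -1)), -66), -1)) = Mul(482, Pow(Add(Mul(6, -7, Pow(-26, -1)), -66), -1)) = Mul(482, Pow(Add(Mul(6, -7, Rational(-1, 26)), -66), -1)) = Mul(482, Pow(Add(Rational(21, 13), -66), -1)) = Mul(482, Pow(Rational(-837, 13), -1)) = Mul(482, Rational(-13, 837)) = Rational(-6266, 837)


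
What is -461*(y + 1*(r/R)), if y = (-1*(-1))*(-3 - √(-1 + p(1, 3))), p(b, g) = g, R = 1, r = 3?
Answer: 461*√2 ≈ 651.95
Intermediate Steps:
y = -3 - √2 (y = (-1*(-1))*(-3 - √(-1 + 3)) = 1*(-3 - √2) = -3 - √2 ≈ -4.4142)
-461*(y + 1*(r/R)) = -461*((-3 - √2) + 1*(3/1)) = -461*((-3 - √2) + 1*(3*1)) = -461*((-3 - √2) + 1*3) = -461*((-3 - √2) + 3) = -(-461)*√2 = 461*√2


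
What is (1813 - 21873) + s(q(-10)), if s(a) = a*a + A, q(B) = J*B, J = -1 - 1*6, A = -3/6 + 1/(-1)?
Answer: -30323/2 ≈ -15162.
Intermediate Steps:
A = -3/2 (A = -3*⅙ + 1*(-1) = -½ - 1 = -3/2 ≈ -1.5000)
J = -7 (J = -1 - 6 = -7)
q(B) = -7*B
s(a) = -3/2 + a² (s(a) = a*a - 3/2 = a² - 3/2 = -3/2 + a²)
(1813 - 21873) + s(q(-10)) = (1813 - 21873) + (-3/2 + (-7*(-10))²) = -20060 + (-3/2 + 70²) = -20060 + (-3/2 + 4900) = -20060 + 9797/2 = -30323/2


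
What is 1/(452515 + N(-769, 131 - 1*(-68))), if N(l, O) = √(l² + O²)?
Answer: 452515/204769194263 - √630962/204769194263 ≈ 2.2060e-6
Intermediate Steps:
N(l, O) = √(O² + l²)
1/(452515 + N(-769, 131 - 1*(-68))) = 1/(452515 + √((131 - 1*(-68))² + (-769)²)) = 1/(452515 + √((131 + 68)² + 591361)) = 1/(452515 + √(199² + 591361)) = 1/(452515 + √(39601 + 591361)) = 1/(452515 + √630962)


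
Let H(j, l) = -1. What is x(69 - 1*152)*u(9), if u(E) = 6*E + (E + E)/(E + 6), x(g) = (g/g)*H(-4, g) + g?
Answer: -23184/5 ≈ -4636.8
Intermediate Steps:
x(g) = -1 + g (x(g) = (g/g)*(-1) + g = 1*(-1) + g = -1 + g)
u(E) = 6*E + 2*E/(6 + E) (u(E) = 6*E + (2*E)/(6 + E) = 6*E + 2*E/(6 + E))
x(69 - 1*152)*u(9) = (-1 + (69 - 1*152))*(2*9*(19 + 3*9)/(6 + 9)) = (-1 + (69 - 152))*(2*9*(19 + 27)/15) = (-1 - 83)*(2*9*(1/15)*46) = -84*276/5 = -23184/5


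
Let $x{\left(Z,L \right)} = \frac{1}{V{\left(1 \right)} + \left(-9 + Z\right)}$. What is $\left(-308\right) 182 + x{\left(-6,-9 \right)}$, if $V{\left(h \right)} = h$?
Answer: $- \frac{784785}{14} \approx -56056.0$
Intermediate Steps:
$x{\left(Z,L \right)} = \frac{1}{-8 + Z}$ ($x{\left(Z,L \right)} = \frac{1}{1 + \left(-9 + Z\right)} = \frac{1}{-8 + Z}$)
$\left(-308\right) 182 + x{\left(-6,-9 \right)} = \left(-308\right) 182 + \frac{1}{-8 - 6} = -56056 + \frac{1}{-14} = -56056 - \frac{1}{14} = - \frac{784785}{14}$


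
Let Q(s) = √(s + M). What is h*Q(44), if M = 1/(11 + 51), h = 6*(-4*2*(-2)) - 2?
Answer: 47*√169198/31 ≈ 623.64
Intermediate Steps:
h = 94 (h = 6*(-8*(-2)) - 2 = 6*16 - 2 = 96 - 2 = 94)
M = 1/62 ≈ 0.016129
Q(s) = √(1/62 + s) (Q(s) = √(s + 1/62) = √(1/62 + s))
h*Q(44) = 94*(√(62 + 3844*44)/62) = 94*(√(62 + 169136)/62) = 94*(√169198/62) = 47*√169198/31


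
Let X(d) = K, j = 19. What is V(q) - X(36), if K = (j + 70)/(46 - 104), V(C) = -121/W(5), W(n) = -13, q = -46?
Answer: 8175/754 ≈ 10.842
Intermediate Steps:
V(C) = 121/13 (V(C) = -121/(-13) = -121*(-1/13) = 121/13)
K = -89/58 (K = (19 + 70)/(46 - 104) = 89/(-58) = 89*(-1/58) = -89/58 ≈ -1.5345)
X(d) = -89/58
V(q) - X(36) = 121/13 - 1*(-89/58) = 121/13 + 89/58 = 8175/754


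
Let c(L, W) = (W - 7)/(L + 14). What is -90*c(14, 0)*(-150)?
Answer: -3375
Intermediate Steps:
c(L, W) = (-7 + W)/(14 + L)
-90*c(14, 0)*(-150) = -90*(-7 + 0)/(14 + 14)*(-150) = -90*(-7)/28*(-150) = -45*(-7)/14*(-150) = -90*(-¼)*(-150) = (45/2)*(-150) = -3375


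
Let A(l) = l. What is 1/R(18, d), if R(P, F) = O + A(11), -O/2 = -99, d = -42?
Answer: 1/209 ≈ 0.0047847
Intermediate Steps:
O = 198 (O = -2*(-99) = 198)
R(P, F) = 209 (R(P, F) = 198 + 11 = 209)
1/R(18, d) = 1/209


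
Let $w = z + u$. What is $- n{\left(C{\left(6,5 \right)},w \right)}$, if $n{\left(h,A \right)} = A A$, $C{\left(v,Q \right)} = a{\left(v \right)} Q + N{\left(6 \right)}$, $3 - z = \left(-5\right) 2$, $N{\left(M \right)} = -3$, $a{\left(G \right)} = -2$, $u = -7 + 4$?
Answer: $-100$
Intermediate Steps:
$u = -3$
$z = 13$ ($z = 3 - \left(-5\right) 2 = 3 - -10 = 3 + 10 = 13$)
$C{\left(v,Q \right)} = -3 - 2 Q$ ($C{\left(v,Q \right)} = - 2 Q - 3 = -3 - 2 Q$)
$w = 10$ ($w = 13 - 3 = 10$)
$n{\left(h,A \right)} = A^{2}$
$- n{\left(C{\left(6,5 \right)},w \right)} = - 10^{2} = \left(-1\right) 100 = -100$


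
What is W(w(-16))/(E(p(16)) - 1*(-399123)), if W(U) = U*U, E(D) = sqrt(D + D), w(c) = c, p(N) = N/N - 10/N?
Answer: 136233984/212398892171 - 512*sqrt(3)/637196676513 ≈ 0.00064140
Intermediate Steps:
p(N) = 1 - 10/N
E(D) = sqrt(2)*sqrt(D) (E(D) = sqrt(2*D) = sqrt(2)*sqrt(D))
W(U) = U**2
W(w(-16))/(E(p(16)) - 1*(-399123)) = (-16)**2/(sqrt(2)*sqrt((-10 + 16)/16) - 1*(-399123)) = 256/(sqrt(2)*sqrt((1/16)*6) + 399123) = 256/(sqrt(2)*sqrt(3/8) + 399123) = 256/(sqrt(2)*(sqrt(6)/4) + 399123) = 256/(sqrt(3)/2 + 399123) = 256/(399123 + sqrt(3)/2)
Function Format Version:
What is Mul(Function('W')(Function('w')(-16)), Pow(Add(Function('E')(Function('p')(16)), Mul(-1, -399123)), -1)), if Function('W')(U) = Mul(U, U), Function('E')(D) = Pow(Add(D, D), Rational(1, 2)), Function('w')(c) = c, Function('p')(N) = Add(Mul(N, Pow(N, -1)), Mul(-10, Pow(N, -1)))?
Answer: Add(Rational(136233984, 212398892171), Mul(Rational(-512, 637196676513), Pow(3, Rational(1, 2)))) ≈ 0.00064140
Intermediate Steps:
Function('p')(N) = Add(1, Mul(-10, Pow(N, -1)))
Function('E')(D) = Mul(Pow(2, Rational(1, 2)), Pow(D, Rational(1, 2))) (Function('E')(D) = Pow(Mul(2, D), Rational(1, 2)) = Mul(Pow(2, Rational(1, 2)), Pow(D, Rational(1, 2))))
Function('W')(U) = Pow(U, 2)
Mul(Function('W')(Function('w')(-16)), Pow(Add(Function('E')(Function('p')(16)), Mul(-1, -399123)), -1)) = Mul(Pow(-16, 2), Pow(Add(Mul(Pow(2, Rational(1, 2)), Pow(Mul(Pow(16, -1), Add(-10, 16)), Rational(1, 2))), Mul(-1, -399123)), -1)) = Mul(256, Pow(Add(Mul(Pow(2, Rational(1, 2)), Pow(Mul(Rational(1, 16), 6), Rational(1, 2))), 399123), -1)) = Mul(256, Pow(Add(Mul(Pow(2, Rational(1, 2)), Pow(Rational(3, 8), Rational(1, 2))), 399123), -1)) = Mul(256, Pow(Add(Mul(Pow(2, Rational(1, 2)), Mul(Rational(1, 4), Pow(6, Rational(1, 2)))), 399123), -1)) = Mul(256, Pow(Add(Mul(Rational(1, 2), Pow(3, Rational(1, 2))), 399123), -1)) = Mul(256, Pow(Add(399123, Mul(Rational(1, 2), Pow(3, Rational(1, 2)))), -1))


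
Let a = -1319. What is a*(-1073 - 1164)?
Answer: 2950603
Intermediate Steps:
a*(-1073 - 1164) = -1319*(-1073 - 1164) = -1319*(-2237) = 2950603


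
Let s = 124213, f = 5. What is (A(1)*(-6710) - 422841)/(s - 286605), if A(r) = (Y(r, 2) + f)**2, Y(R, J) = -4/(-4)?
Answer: 664401/162392 ≈ 4.0913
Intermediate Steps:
Y(R, J) = 1 (Y(R, J) = -4*(-1/4) = 1)
A(r) = 36 (A(r) = (1 + 5)**2 = 6**2 = 36)
(A(1)*(-6710) - 422841)/(s - 286605) = (36*(-6710) - 422841)/(124213 - 286605) = (-241560 - 422841)/(-162392) = -664401*(-1/162392) = 664401/162392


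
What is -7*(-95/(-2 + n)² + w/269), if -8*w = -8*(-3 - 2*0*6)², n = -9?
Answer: 171262/32549 ≈ 5.2617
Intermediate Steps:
w = 9 (w = -(-1)*(-3 - 2*0*6)² = -(-1)*(-3 + 0*6)² = -(-1)*(-3 + 0)² = -(-1)*(-3)² = -(-1)*9 = -⅛*(-72) = 9)
-7*(-95/(-2 + n)² + w/269) = -7*(-95/(-2 - 9)² + 9/269) = -7*(-95/((-11)²) + 9*(1/269)) = -7*(-95/121 + 9/269) = -7*(-24466/32549) = 171262/32549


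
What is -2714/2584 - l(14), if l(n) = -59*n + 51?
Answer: 999943/1292 ≈ 773.95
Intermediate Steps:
l(n) = 51 - 59*n
-2714/2584 - l(14) = -2714/2584 - (51 - 59*14) = -2714*1/2584 - (51 - 826) = -1357/1292 - 1*(-775) = -1357/1292 + 775 = 999943/1292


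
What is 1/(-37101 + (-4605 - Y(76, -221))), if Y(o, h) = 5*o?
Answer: -1/42086 ≈ -2.3761e-5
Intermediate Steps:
1/(-37101 + (-4605 - Y(76, -221))) = 1/(-37101 + (-4605 - 5*76)) = 1/(-37101 + (-4605 - 1*380)) = 1/(-37101 + (-4605 - 380)) = 1/(-37101 - 4985) = 1/(-42086) = -1/42086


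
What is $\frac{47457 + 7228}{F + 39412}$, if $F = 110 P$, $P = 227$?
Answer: $\frac{54685}{64382} \approx 0.84938$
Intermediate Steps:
$F = 24970$ ($F = 110 \cdot 227 = 24970$)
$\frac{47457 + 7228}{F + 39412} = \frac{47457 + 7228}{24970 + 39412} = \frac{54685}{64382}$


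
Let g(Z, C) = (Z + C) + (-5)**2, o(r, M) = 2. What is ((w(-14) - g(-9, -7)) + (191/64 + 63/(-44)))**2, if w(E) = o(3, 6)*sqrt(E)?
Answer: (-5243 + 1408*I*sqrt(14))**2/495616 ≈ -0.53559 - 111.46*I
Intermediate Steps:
g(Z, C) = 25 + C + Z (g(Z, C) = (C + Z) + 25 = 25 + C + Z)
w(E) = 2*sqrt(E)
((w(-14) - g(-9, -7)) + (191/64 + 63/(-44)))**2 = ((2*sqrt(-14) - (25 - 7 - 9)) + (191/64 + 63/(-44)))**2 = ((2*(I*sqrt(14)) - 1*9) + (191*(1/64) + 63*(-1/44)))**2 = ((2*I*sqrt(14) - 9) + (191/64 - 63/44))**2 = ((-9 + 2*I*sqrt(14)) + 1093/704)**2 = (-5243/704 + 2*I*sqrt(14))**2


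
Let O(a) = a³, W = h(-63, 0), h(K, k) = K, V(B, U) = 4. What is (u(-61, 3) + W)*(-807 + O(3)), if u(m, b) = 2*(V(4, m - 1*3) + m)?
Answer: 138060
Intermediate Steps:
W = -63
u(m, b) = 8 + 2*m (u(m, b) = 2*(4 + m) = 8 + 2*m)
(u(-61, 3) + W)*(-807 + O(3)) = ((8 + 2*(-61)) - 63)*(-807 + 3³) = ((8 - 122) - 63)*(-807 + 27) = (-114 - 63)*(-780) = -177*(-780) = 138060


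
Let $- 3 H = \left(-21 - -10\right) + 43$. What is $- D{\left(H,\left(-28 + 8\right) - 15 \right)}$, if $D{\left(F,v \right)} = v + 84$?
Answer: $-49$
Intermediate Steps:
$H = - \frac{32}{3}$ ($H = - \frac{\left(-21 - -10\right) + 43}{3} = - \frac{\left(-21 + 10\right) + 43}{3} = - \frac{-11 + 43}{3} = \left(- \frac{1}{3}\right) 32 = - \frac{32}{3} \approx -10.667$)
$D{\left(F,v \right)} = 84 + v$
$- D{\left(H,\left(-28 + 8\right) - 15 \right)} = - (84 + \left(\left(-28 + 8\right) - 15\right)) = - (84 - 35) = \left(-1\right) 49 = -49$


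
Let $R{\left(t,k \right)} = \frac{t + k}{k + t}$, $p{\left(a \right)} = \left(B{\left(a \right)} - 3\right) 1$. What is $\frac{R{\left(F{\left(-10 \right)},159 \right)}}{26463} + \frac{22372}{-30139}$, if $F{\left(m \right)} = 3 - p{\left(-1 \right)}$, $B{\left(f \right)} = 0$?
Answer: $- \frac{592000097}{797568357} \approx -0.74226$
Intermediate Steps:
$p{\left(a \right)} = -3$ ($p{\left(a \right)} = \left(0 - 3\right) 1 = \left(-3\right) 1 = -3$)
$F{\left(m \right)} = 6$ ($F{\left(m \right)} = 3 - -3 = 3 + 3 = 6$)
$R{\left(t,k \right)} = 1$ ($R{\left(t,k \right)} = \frac{k + t}{k + t} = 1$)
$\frac{R{\left(F{\left(-10 \right)},159 \right)}}{26463} + \frac{22372}{-30139} = 1 \cdot \frac{1}{26463} + \frac{22372}{-30139} = 1 \cdot \frac{1}{26463} + 22372 \left(- \frac{1}{30139}\right) = \frac{1}{26463} - \frac{22372}{30139} = - \frac{592000097}{797568357}$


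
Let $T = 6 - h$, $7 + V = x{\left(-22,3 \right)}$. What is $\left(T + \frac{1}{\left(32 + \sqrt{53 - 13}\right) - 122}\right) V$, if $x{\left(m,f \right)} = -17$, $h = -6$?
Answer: $- \frac{115956}{403} + \frac{12 \sqrt{10}}{2015} \approx -287.71$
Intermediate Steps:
$V = -24$ ($V = -7 - 17 = -24$)
$T = 12$ ($T = 6 - -6 = 6 + 6 = 12$)
$\left(T + \frac{1}{\left(32 + \sqrt{53 - 13}\right) - 122}\right) V = \left(12 + \frac{1}{\left(32 + \sqrt{53 - 13}\right) - 122}\right) \left(-24\right) = \left(12 + \frac{1}{\left(32 + \sqrt{40}\right) - 122}\right) \left(-24\right) = \left(12 + \frac{1}{\left(32 + 2 \sqrt{10}\right) - 122}\right) \left(-24\right) = \left(12 + \frac{1}{-90 + 2 \sqrt{10}}\right) \left(-24\right) = -288 - \frac{24}{-90 + 2 \sqrt{10}}$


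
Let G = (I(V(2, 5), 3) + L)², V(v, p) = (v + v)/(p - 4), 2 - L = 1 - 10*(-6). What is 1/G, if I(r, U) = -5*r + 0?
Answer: 1/6241 ≈ 0.00016023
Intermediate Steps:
L = -59 (L = 2 - (1 - 10*(-6)) = 2 - (1 + 60) = 2 - 1*61 = 2 - 61 = -59)
V(v, p) = 2*v/(-4 + p) (V(v, p) = (2*v)/(-4 + p) = 2*v/(-4 + p))
I(r, U) = -5*r
G = 6241 (G = (-10*2/(-4 + 5) - 59)² = (-10*2/1 - 59)² = (-10*2 - 59)² = (-5*4 - 59)² = (-20 - 59)² = (-79)² = 6241)
1/G = 1/6241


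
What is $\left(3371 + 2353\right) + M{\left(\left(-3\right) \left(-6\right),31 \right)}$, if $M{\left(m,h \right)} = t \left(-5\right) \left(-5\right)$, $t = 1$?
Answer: $5749$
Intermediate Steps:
$M{\left(m,h \right)} = 25$ ($M{\left(m,h \right)} = 1 \left(-5\right) \left(-5\right) = \left(-5\right) \left(-5\right) = 25$)
$\left(3371 + 2353\right) + M{\left(\left(-3\right) \left(-6\right),31 \right)} = \left(3371 + 2353\right) + 25 = 5724 + 25 = 5749$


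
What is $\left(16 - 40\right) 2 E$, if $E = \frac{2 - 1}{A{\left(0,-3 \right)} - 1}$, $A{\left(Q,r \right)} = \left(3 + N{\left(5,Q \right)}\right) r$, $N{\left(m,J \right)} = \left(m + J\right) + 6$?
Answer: $\frac{48}{43} \approx 1.1163$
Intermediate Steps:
$N{\left(m,J \right)} = 6 + J + m$ ($N{\left(m,J \right)} = \left(J + m\right) + 6 = 6 + J + m$)
$A{\left(Q,r \right)} = r \left(14 + Q\right)$ ($A{\left(Q,r \right)} = \left(3 + \left(6 + Q + 5\right)\right) r = \left(3 + \left(11 + Q\right)\right) r = \left(14 + Q\right) r = r \left(14 + Q\right)$)
$E = - \frac{1}{43}$ ($E = \frac{2 - 1}{- 3 \left(14 + 0\right) - 1} = 1 \frac{1}{\left(-3\right) 14 - 1} = 1 \frac{1}{-42 - 1} = 1 \frac{1}{-43} = 1 \left(- \frac{1}{43}\right) = - \frac{1}{43} \approx -0.023256$)
$\left(16 - 40\right) 2 E = \left(16 - 40\right) 2 \left(- \frac{1}{43}\right) = \left(-24\right) 2 \left(- \frac{1}{43}\right) = \left(-48\right) \left(- \frac{1}{43}\right) = \frac{48}{43}$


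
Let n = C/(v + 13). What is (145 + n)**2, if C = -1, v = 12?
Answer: 13133376/625 ≈ 21013.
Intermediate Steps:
n = -1/25 (n = -1/(12 + 13) = -1/25 ≈ -0.040000)
(145 + n)**2 = (145 - 1/25)**2 = (3624/25)**2 = 13133376/625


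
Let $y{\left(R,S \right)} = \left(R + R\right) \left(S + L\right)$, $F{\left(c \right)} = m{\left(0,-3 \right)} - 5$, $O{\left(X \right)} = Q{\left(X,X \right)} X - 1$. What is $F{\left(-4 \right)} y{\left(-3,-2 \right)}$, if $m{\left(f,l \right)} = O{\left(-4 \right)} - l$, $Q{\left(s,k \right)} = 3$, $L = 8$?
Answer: $540$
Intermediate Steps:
$O{\left(X \right)} = -1 + 3 X$ ($O{\left(X \right)} = 3 X - 1 = -1 + 3 X$)
$m{\left(f,l \right)} = -13 - l$ ($m{\left(f,l \right)} = \left(-1 + 3 \left(-4\right)\right) - l = \left(-1 - 12\right) - l = -13 - l$)
$F{\left(c \right)} = -15$ ($F{\left(c \right)} = \left(-13 - -3\right) - 5 = \left(-13 + 3\right) - 5 = -10 - 5 = -15$)
$y{\left(R,S \right)} = 2 R \left(8 + S\right)$ ($y{\left(R,S \right)} = \left(R + R\right) \left(S + 8\right) = 2 R \left(8 + S\right)$)
$F{\left(-4 \right)} y{\left(-3,-2 \right)} = - 15 \cdot 2 \left(-3\right) \left(8 - 2\right) = - 15 \cdot 2 \left(-3\right) 6 = \left(-15\right) \left(-36\right) = 540$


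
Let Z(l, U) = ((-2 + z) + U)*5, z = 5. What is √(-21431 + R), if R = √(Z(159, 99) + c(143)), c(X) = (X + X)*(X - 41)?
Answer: √(-21431 + 3*√3298) ≈ 145.8*I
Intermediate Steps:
c(X) = 2*X*(-41 + X) (c(X) = (2*X)*(-41 + X) = 2*X*(-41 + X))
Z(l, U) = 15 + 5*U (Z(l, U) = ((-2 + 5) + U)*5 = (3 + U)*5 = 15 + 5*U)
R = 3*√3298 (R = √((15 + 5*99) + 2*143*(-41 + 143)) = √((15 + 495) + 2*143*102) = √(510 + 29172) = √29682 = 3*√3298 ≈ 172.28)
√(-21431 + R) = √(-21431 + 3*√3298)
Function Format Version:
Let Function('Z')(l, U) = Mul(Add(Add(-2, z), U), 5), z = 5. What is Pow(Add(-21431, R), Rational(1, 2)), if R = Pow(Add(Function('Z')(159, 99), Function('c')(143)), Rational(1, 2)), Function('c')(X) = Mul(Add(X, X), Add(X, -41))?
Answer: Pow(Add(-21431, Mul(3, Pow(3298, Rational(1, 2)))), Rational(1, 2)) ≈ Mul(145.80, I)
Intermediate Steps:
Function('c')(X) = Mul(2, X, Add(-41, X)) (Function('c')(X) = Mul(Mul(2, X), Add(-41, X)) = Mul(2, X, Add(-41, X)))
Function('Z')(l, U) = Add(15, Mul(5, U)) (Function('Z')(l, U) = Mul(Add(Add(-2, 5), U), 5) = Mul(Add(3, U), 5) = Add(15, Mul(5, U)))
R = Mul(3, Pow(3298, Rational(1, 2))) (R = Pow(Add(Add(15, Mul(5, 99)), Mul(2, 143, Add(-41, 143))), Rational(1, 2)) = Pow(Add(Add(15, 495), Mul(2, 143, 102)), Rational(1, 2)) = Pow(Add(510, 29172), Rational(1, 2)) = Pow(29682, Rational(1, 2)) = Mul(3, Pow(3298, Rational(1, 2))) ≈ 172.28)
Pow(Add(-21431, R), Rational(1, 2)) = Pow(Add(-21431, Mul(3, Pow(3298, Rational(1, 2)))), Rational(1, 2))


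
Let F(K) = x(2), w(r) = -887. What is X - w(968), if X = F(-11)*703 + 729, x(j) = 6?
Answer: 5834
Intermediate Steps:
F(K) = 6
X = 4947 (X = 6*703 + 729 = 4218 + 729 = 4947)
X - w(968) = 4947 - 1*(-887) = 4947 + 887 = 5834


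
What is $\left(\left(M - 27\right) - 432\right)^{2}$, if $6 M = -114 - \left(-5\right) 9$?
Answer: $\frac{885481}{4} \approx 2.2137 \cdot 10^{5}$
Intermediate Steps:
$M = - \frac{23}{2}$ ($M = \frac{-114 - \left(-5\right) 9}{6} = \frac{-114 - -45}{6} = \frac{-114 + 45}{6} = \frac{1}{6} \left(-69\right) = - \frac{23}{2} \approx -11.5$)
$\left(\left(M - 27\right) - 432\right)^{2} = \left(\left(- \frac{23}{2} - 27\right) - 432\right)^{2} = \left(- \frac{77}{2} - 432\right)^{2} = \left(- \frac{941}{2}\right)^{2} = \frac{885481}{4}$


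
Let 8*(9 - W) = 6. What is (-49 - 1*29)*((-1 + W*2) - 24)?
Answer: 663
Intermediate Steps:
W = 33/4 (W = 9 - ⅛*6 = 9 - ¾ = 33/4 ≈ 8.2500)
(-49 - 1*29)*((-1 + W*2) - 24) = (-49 - 1*29)*((-1 + (33/4)*2) - 24) = (-49 - 29)*((-1 + 33/2) - 24) = -78*(31/2 - 24) = -78*(-17/2) = 663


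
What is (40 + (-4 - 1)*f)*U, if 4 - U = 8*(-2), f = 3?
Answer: 500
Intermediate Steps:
U = 20 (U = 4 - 8*(-2) = 4 - 1*(-16) = 4 + 16 = 20)
(40 + (-4 - 1)*f)*U = (40 + (-4 - 1)*3)*20 = (40 - 5*3)*20 = (40 - 15)*20 = 25*20 = 500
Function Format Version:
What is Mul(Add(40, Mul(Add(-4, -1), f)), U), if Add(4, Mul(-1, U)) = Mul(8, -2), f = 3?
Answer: 500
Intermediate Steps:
U = 20 (U = Add(4, Mul(-1, Mul(8, -2))) = Add(4, Mul(-1, -16)) = Add(4, 16) = 20)
Mul(Add(40, Mul(Add(-4, -1), f)), U) = Mul(Add(40, Mul(Add(-4, -1), 3)), 20) = Mul(Add(40, Mul(-5, 3)), 20) = Mul(Add(40, -15), 20) = Mul(25, 20) = 500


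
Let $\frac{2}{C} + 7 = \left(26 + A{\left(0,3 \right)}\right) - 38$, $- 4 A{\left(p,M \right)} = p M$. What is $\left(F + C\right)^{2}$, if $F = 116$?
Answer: $\frac{4848804}{361} \approx 13432.0$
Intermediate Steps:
$A{\left(p,M \right)} = - \frac{M p}{4}$ ($A{\left(p,M \right)} = - \frac{p M}{4} = - \frac{M p}{4}$)
$C = - \frac{2}{19}$ ($C = \frac{2}{-7 - \left(12 + 0\right)} = \frac{2}{-7 + \left(\left(26 + 0\right) - 38\right)} = \frac{2}{-7 + \left(26 - 38\right)} = \frac{2}{-7 - 12} = \frac{2}{-19} = 2 \left(- \frac{1}{19}\right) = - \frac{2}{19} \approx -0.10526$)
$\left(F + C\right)^{2} = \left(116 - \frac{2}{19}\right)^{2} = \left(\frac{2202}{19}\right)^{2} = \frac{4848804}{361}$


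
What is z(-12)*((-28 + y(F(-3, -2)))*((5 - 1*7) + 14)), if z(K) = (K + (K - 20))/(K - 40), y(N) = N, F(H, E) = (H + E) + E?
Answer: -4620/13 ≈ -355.38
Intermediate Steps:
F(H, E) = H + 2*E (F(H, E) = (E + H) + E = H + 2*E)
z(K) = (-20 + 2*K)/(-40 + K) (z(K) = (K + (-20 + K))/(-40 + K) = (-20 + 2*K)/(-40 + K))
z(-12)*((-28 + y(F(-3, -2)))*((5 - 1*7) + 14)) = (2*(-10 - 12)/(-40 - 12))*((-28 + (-3 + 2*(-2)))*((5 - 1*7) + 14)) = (2*(-22)/(-52))*((-28 + (-3 - 4))*((5 - 7) + 14)) = (2*(-1/52)*(-22))*((-28 - 7)*(-2 + 14)) = 11*(-35*12)/13 = (11/13)*(-420) = -4620/13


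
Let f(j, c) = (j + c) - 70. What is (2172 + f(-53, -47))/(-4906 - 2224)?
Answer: -1001/3565 ≈ -0.28079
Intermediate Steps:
f(j, c) = -70 + c + j (f(j, c) = (c + j) - 70 = -70 + c + j)
(2172 + f(-53, -47))/(-4906 - 2224) = (2172 + (-70 - 47 - 53))/(-4906 - 2224) = (2172 - 170)/(-7130) = 2002*(-1/7130) = -1001/3565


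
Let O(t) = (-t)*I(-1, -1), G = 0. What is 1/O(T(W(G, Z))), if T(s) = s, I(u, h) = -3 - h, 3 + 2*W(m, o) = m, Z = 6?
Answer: -⅓ ≈ -0.33333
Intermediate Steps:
W(m, o) = -3/2 + m/2
O(t) = 2*t (O(t) = (-t)*(-3 - 1*(-1)) = (-t)*(-3 + 1) = -t*(-2) = 2*t)
1/O(T(W(G, Z))) = 1/(2*(-3/2 + (½)*0)) = 1/(2*(-3/2 + 0)) = 1/(2*(-3/2)) = 1/(-3) = -⅓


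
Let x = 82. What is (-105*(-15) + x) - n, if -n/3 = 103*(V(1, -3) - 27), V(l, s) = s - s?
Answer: -6686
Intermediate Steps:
V(l, s) = 0
n = 8343 (n = -309*(0 - 27) = -309*(-27) = -3*(-2781) = 8343)
(-105*(-15) + x) - n = (-105*(-15) + 82) - 1*8343 = (1575 + 82) - 8343 = 1657 - 8343 = -6686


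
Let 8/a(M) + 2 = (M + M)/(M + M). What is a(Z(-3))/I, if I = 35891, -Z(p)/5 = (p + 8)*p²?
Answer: -8/35891 ≈ -0.00022290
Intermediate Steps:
Z(p) = -5*p²*(8 + p) (Z(p) = -5*(p + 8)*p² = -5*(8 + p)*p² = -5*p²*(8 + p))
a(M) = -8 (a(M) = 8/(-2 + (M + M)/(M + M)) = 8/(-2 + (2*M)/((2*M))) = 8/(-2 + (2*M)*(1/(2*M))) = 8/(-2 + 1) = 8/(-1) = 8*(-1) = -8)
a(Z(-3))/I = -8/35891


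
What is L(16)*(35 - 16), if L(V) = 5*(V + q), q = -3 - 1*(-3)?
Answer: 1520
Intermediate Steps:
q = 0 (q = -3 + 3 = 0)
L(V) = 5*V (L(V) = 5*(V + 0) = 5*V)
L(16)*(35 - 16) = (5*16)*(35 - 16) = 80*19 = 1520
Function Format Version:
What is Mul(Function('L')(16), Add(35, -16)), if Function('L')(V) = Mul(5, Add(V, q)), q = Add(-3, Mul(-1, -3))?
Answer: 1520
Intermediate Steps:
q = 0 (q = Add(-3, 3) = 0)
Function('L')(V) = Mul(5, V) (Function('L')(V) = Mul(5, Add(V, 0)) = Mul(5, V))
Mul(Function('L')(16), Add(35, -16)) = Mul(Mul(5, 16), Add(35, -16)) = Mul(80, 19) = 1520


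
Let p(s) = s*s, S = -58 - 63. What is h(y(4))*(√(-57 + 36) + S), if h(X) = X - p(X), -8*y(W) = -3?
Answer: -1815/64 + 15*I*√21/64 ≈ -28.359 + 1.074*I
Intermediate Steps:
S = -121
p(s) = s²
y(W) = 3/8 (y(W) = -⅛*(-3) = 3/8)
h(X) = X - X²
h(y(4))*(√(-57 + 36) + S) = (3*(1 - 1*3/8)/8)*(√(-57 + 36) - 121) = (3*(1 - 3/8)/8)*(√(-21) - 121) = ((3/8)*(5/8))*(I*√21 - 121) = 15*(-121 + I*√21)/64 = -1815/64 + 15*I*√21/64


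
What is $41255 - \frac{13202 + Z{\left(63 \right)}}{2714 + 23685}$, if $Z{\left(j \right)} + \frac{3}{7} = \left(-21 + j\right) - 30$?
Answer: $\frac{7623542720}{184793} \approx 41255.0$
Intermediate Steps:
$Z{\left(j \right)} = - \frac{360}{7} + j$ ($Z{\left(j \right)} = - \frac{3}{7} + \left(\left(-21 + j\right) - 30\right) = - \frac{3}{7} + \left(-51 + j\right) = - \frac{360}{7} + j$)
$41255 - \frac{13202 + Z{\left(63 \right)}}{2714 + 23685} = 41255 - \frac{13202 + \left(- \frac{360}{7} + 63\right)}{2714 + 23685} = 41255 - \frac{13202 + \frac{81}{7}}{26399} = 41255 - \frac{92495}{7} \cdot \frac{1}{26399} = 41255 - \frac{92495}{184793} = \frac{7623542720}{184793}$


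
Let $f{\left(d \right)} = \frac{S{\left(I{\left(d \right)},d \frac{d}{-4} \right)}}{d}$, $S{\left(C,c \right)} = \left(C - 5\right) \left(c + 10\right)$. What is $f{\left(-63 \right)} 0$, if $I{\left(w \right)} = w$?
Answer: $0$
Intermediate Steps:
$S{\left(C,c \right)} = \left(-5 + C\right) \left(10 + c\right)$
$f{\left(d \right)} = \frac{-50 + 10 d - \frac{d^{3}}{4} + \frac{5 d^{2}}{4}}{d}$ ($f{\left(d \right)} = \frac{-50 - 5 d \frac{d}{-4} + 10 d + d d \frac{d}{-4}}{d} = \frac{-50 - 5 d d \left(- \frac{1}{4}\right) + 10 d + d d d \left(- \frac{1}{4}\right)}{d} = \frac{-50 - 5 d \left(- \frac{d}{4}\right) + 10 d + d d \left(- \frac{d}{4}\right)}{d} = \frac{-50 - 5 \left(- \frac{d^{2}}{4}\right) + 10 d + d \left(- \frac{d^{2}}{4}\right)}{d} = \frac{-50 + \frac{5 d^{2}}{4} + 10 d - \frac{d^{3}}{4}}{d} = \frac{-50 + 10 d - \frac{d^{3}}{4} + \frac{5 d^{2}}{4}}{d}$)
$f{\left(-63 \right)} 0 = \left(10 - \frac{50}{-63} - \frac{\left(-63\right)^{2}}{4} + \frac{5}{4} \left(-63\right)\right) 0 = \left(10 - - \frac{50}{63} - \frac{3969}{4} - \frac{315}{4}\right) 0 = \left(10 + \frac{50}{63} - \frac{3969}{4} - \frac{315}{4}\right) 0 = \left(- \frac{66793}{63}\right) 0 = 0$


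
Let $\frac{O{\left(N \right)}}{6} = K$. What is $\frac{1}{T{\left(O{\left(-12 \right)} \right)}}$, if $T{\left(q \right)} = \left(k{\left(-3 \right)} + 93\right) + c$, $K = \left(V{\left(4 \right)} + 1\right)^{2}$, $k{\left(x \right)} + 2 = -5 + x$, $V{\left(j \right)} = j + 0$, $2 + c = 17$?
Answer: $\frac{1}{98} \approx 0.010204$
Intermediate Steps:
$c = 15$ ($c = -2 + 17 = 15$)
$V{\left(j \right)} = j$
$k{\left(x \right)} = -7 + x$ ($k{\left(x \right)} = -2 + \left(-5 + x\right) = -7 + x$)
$K = 25$ ($K = \left(4 + 1\right)^{2} = 5^{2} = 25$)
$O{\left(N \right)} = 150$ ($O{\left(N \right)} = 6 \cdot 25 = 150$)
$T{\left(q \right)} = 98$ ($T{\left(q \right)} = \left(\left(-7 - 3\right) + 93\right) + 15 = \left(-10 + 93\right) + 15 = 83 + 15 = 98$)
$\frac{1}{T{\left(O{\left(-12 \right)} \right)}} = \frac{1}{98}$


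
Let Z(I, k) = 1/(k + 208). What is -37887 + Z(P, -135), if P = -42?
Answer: -2765750/73 ≈ -37887.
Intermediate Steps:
Z(I, k) = 1/(208 + k)
-37887 + Z(P, -135) = -37887 + 1/(208 - 135) = -37887 + 1/73 = -2765750/73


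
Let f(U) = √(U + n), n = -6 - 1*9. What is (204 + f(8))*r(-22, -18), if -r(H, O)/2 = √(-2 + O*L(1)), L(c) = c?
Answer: 4*√35 - 816*I*√5 ≈ 23.664 - 1824.6*I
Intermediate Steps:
n = -15 (n = -6 - 9 = -15)
r(H, O) = -2*√(-2 + O) (r(H, O) = -2*√(-2 + O*1) = -2*√(-2 + O))
f(U) = √(-15 + U) (f(U) = √(U - 15) = √(-15 + U))
(204 + f(8))*r(-22, -18) = (204 + √(-15 + 8))*(-2*√(-2 - 18)) = (204 + √(-7))*(-4*I*√5) = (204 + I*√7)*(-4*I*√5) = -4*I*√5*(204 + I*√7)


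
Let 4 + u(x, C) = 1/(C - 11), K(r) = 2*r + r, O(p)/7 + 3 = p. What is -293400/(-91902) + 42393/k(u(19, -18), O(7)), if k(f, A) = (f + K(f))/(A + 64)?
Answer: -11105122493/45951 ≈ -2.4167e+5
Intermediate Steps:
O(p) = -21 + 7*p
K(r) = 3*r
u(x, C) = -4 + 1/(-11 + C) (u(x, C) = -4 + 1/(C - 11) = -4 + 1/(-11 + C))
k(f, A) = 4*f/(64 + A) (k(f, A) = (f + 3*f)/(A + 64) = (4*f)/(64 + A) = 4*f/(64 + A))
-293400/(-91902) + 42393/k(u(19, -18), O(7)) = -293400/(-91902) + 42393/((4*((45 - 4*(-18))/(-11 - 18))/(64 + (-21 + 7*7)))) = -293400*(-1/91902) + 42393/((4*((45 + 72)/(-29))/(64 + (-21 + 49)))) = 48900/15317 + 42393/((4*(-1/29*117)/(64 + 28))) = 48900/15317 + 42393/((4*(-117/29)/92)) = 48900/15317 + 42393/((4*(-117/29)*(1/92))) = 48900/15317 + 42393/(-117/667) = 48900/15317 + 42393*(-667/117) = 48900/15317 - 725029/3 = -11105122493/45951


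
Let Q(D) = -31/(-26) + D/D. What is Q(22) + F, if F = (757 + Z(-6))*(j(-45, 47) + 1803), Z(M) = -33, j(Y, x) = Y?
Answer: 33092649/26 ≈ 1.2728e+6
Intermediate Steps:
Q(D) = 57/26 (Q(D) = -31*(-1/26) + 1 = 31/26 + 1 = 57/26)
F = 1272792 (F = (757 - 33)*(-45 + 1803) = 724*1758 = 1272792)
Q(22) + F = 57/26 + 1272792 = 33092649/26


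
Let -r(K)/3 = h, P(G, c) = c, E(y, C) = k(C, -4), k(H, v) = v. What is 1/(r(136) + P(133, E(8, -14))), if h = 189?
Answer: -1/571 ≈ -0.0017513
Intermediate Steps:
E(y, C) = -4
r(K) = -567 (r(K) = -3*189 = -567)
1/(r(136) + P(133, E(8, -14))) = 1/(-567 - 4) = 1/(-571) = -1/571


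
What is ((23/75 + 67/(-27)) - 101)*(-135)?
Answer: 69643/5 ≈ 13929.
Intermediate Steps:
((23/75 + 67/(-27)) - 101)*(-135) = ((23*(1/75) + 67*(-1/27)) - 101)*(-135) = ((23/75 - 67/27) - 101)*(-135) = (-1468/675 - 101)*(-135) = -69643/675*(-135) = 69643/5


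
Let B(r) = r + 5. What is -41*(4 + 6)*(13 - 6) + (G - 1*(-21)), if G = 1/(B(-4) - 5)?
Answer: -11397/4 ≈ -2849.3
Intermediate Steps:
B(r) = 5 + r
G = -¼ (G = 1/((5 - 4) - 5) = 1/(1 - 5) = 1/(-4) = -¼ ≈ -0.25000)
-41*(4 + 6)*(13 - 6) + (G - 1*(-21)) = -41*(4 + 6)*(13 - 6) + (-¼ - 1*(-21)) = -410*7 + (-¼ + 21) = -41*70 + 83/4 = -2870 + 83/4 = -11397/4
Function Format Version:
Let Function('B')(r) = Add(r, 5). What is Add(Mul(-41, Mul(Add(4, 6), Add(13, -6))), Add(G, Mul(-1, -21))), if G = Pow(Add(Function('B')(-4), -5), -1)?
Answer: Rational(-11397, 4) ≈ -2849.3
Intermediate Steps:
Function('B')(r) = Add(5, r)
G = Rational(-1, 4) (G = Pow(Add(Add(5, -4), -5), -1) = Pow(Add(1, -5), -1) = Pow(-4, -1) = Rational(-1, 4) ≈ -0.25000)
Add(Mul(-41, Mul(Add(4, 6), Add(13, -6))), Add(G, Mul(-1, -21))) = Add(Mul(-41, Mul(Add(4, 6), Add(13, -6))), Add(Rational(-1, 4), Mul(-1, -21))) = Add(Mul(-41, Mul(10, 7)), Add(Rational(-1, 4), 21)) = Add(Mul(-41, 70), Rational(83, 4)) = Add(-2870, Rational(83, 4)) = Rational(-11397, 4)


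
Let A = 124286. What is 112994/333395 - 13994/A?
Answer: 4689021327/20718165485 ≈ 0.22632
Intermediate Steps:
112994/333395 - 13994/A = 112994/333395 - 13994/124286 = 112994*(1/333395) - 13994*1/124286 = 112994/333395 - 6997/62143 = 4689021327/20718165485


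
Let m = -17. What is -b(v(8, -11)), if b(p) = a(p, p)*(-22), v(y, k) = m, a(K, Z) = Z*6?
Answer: -2244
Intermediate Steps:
a(K, Z) = 6*Z
v(y, k) = -17
b(p) = -132*p (b(p) = (6*p)*(-22) = -132*p)
-b(v(8, -11)) = -(-132)*(-17) = -1*2244 = -2244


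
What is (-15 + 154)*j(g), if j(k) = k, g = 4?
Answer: 556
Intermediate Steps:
(-15 + 154)*j(g) = (-15 + 154)*4 = 139*4 = 556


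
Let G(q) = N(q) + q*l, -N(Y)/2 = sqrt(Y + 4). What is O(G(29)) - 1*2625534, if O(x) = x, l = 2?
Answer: -2625476 - 2*sqrt(33) ≈ -2.6255e+6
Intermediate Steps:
N(Y) = -2*sqrt(4 + Y) (N(Y) = -2*sqrt(Y + 4) = -2*sqrt(4 + Y))
G(q) = -2*sqrt(4 + q) + 2*q (G(q) = -2*sqrt(4 + q) + q*2 = -2*sqrt(4 + q) + 2*q)
O(G(29)) - 1*2625534 = (-2*sqrt(4 + 29) + 2*29) - 1*2625534 = (-2*sqrt(33) + 58) - 2625534 = (58 - 2*sqrt(33)) - 2625534 = -2625476 - 2*sqrt(33)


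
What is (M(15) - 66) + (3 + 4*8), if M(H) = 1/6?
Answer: -185/6 ≈ -30.833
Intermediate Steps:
M(H) = ⅙
(M(15) - 66) + (3 + 4*8) = (⅙ - 66) + (3 + 4*8) = -395/6 + (3 + 32) = -395/6 + 35 = -185/6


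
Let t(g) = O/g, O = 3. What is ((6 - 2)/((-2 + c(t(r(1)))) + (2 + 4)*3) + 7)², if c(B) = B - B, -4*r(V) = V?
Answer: 841/16 ≈ 52.563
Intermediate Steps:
r(V) = -V/4
t(g) = 3/g
c(B) = 0
((6 - 2)/((-2 + c(t(r(1)))) + (2 + 4)*3) + 7)² = ((6 - 2)/((-2 + 0) + (2 + 4)*3) + 7)² = (4/(-2 + 6*3) + 7)² = (4/(-2 + 18) + 7)² = (4/16 + 7)² = (4*(1/16) + 7)² = (¼ + 7)² = (29/4)² = 841/16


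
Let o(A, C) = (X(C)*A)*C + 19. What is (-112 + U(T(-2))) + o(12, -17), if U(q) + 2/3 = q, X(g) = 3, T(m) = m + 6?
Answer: -2105/3 ≈ -701.67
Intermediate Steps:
T(m) = 6 + m
o(A, C) = 19 + 3*A*C (o(A, C) = (3*A)*C + 19 = 3*A*C + 19 = 19 + 3*A*C)
U(q) = -⅔ + q
(-112 + U(T(-2))) + o(12, -17) = (-112 + (-⅔ + (6 - 2))) + (19 + 3*12*(-17)) = (-112 + (-⅔ + 4)) + (19 - 612) = (-112 + 10/3) - 593 = -326/3 - 593 = -2105/3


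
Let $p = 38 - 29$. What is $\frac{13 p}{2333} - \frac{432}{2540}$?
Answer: $- \frac{177669}{1481455} \approx -0.11993$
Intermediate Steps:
$p = 9$ ($p = 38 - 29 = 9$)
$\frac{13 p}{2333} - \frac{432}{2540} = \frac{13 \cdot 9}{2333} - \frac{432}{2540} = 117 \cdot \frac{1}{2333} - \frac{108}{635} = \frac{117}{2333} - \frac{108}{635} = - \frac{177669}{1481455}$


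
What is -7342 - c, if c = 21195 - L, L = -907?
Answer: -29444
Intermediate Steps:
c = 22102 (c = 21195 - 1*(-907) = 21195 + 907 = 22102)
-7342 - c = -7342 - 1*22102 = -7342 - 22102 = -29444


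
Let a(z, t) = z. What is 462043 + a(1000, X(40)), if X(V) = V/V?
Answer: 463043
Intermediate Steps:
X(V) = 1
462043 + a(1000, X(40)) = 462043 + 1000 = 463043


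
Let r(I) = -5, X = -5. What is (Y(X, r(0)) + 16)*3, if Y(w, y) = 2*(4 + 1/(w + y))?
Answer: 357/5 ≈ 71.400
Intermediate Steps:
Y(w, y) = 8 + 2/(w + y)
(Y(X, r(0)) + 16)*3 = (2*(1 + 4*(-5) + 4*(-5))/(-5 - 5) + 16)*3 = (2*(1 - 20 - 20)/(-10) + 16)*3 = (2*(-⅒)*(-39) + 16)*3 = (39/5 + 16)*3 = (119/5)*3 = 357/5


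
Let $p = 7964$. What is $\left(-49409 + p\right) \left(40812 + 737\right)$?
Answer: $-1721998305$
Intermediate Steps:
$\left(-49409 + p\right) \left(40812 + 737\right) = \left(-49409 + 7964\right) \left(40812 + 737\right) = \left(-41445\right) 41549 = -1721998305$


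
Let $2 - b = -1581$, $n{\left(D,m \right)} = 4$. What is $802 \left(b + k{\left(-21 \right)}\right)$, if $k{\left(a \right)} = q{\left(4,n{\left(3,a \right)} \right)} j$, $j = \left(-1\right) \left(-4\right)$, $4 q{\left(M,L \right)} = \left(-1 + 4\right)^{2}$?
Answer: $1276784$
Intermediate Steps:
$b = 1583$ ($b = 2 - -1581 = 2 + 1581 = 1583$)
$q{\left(M,L \right)} = \frac{9}{4}$ ($q{\left(M,L \right)} = \frac{\left(-1 + 4\right)^{2}}{4} = \frac{3^{2}}{4} = \frac{1}{4} \cdot 9 = \frac{9}{4}$)
$j = 4$
$k{\left(a \right)} = 9$ ($k{\left(a \right)} = \frac{9}{4} \cdot 4 = 9$)
$802 \left(b + k{\left(-21 \right)}\right) = 802 \left(1583 + 9\right) = 802 \cdot 1592 = 1276784$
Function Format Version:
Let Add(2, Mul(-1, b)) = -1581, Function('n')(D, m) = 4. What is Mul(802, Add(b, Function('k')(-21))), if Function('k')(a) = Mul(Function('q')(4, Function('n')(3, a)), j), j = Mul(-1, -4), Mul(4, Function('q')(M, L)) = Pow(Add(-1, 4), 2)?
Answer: 1276784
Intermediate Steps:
b = 1583 (b = Add(2, Mul(-1, -1581)) = Add(2, 1581) = 1583)
Function('q')(M, L) = Rational(9, 4) (Function('q')(M, L) = Mul(Rational(1, 4), Pow(Add(-1, 4), 2)) = Mul(Rational(1, 4), Pow(3, 2)) = Mul(Rational(1, 4), 9) = Rational(9, 4))
j = 4
Function('k')(a) = 9 (Function('k')(a) = Mul(Rational(9, 4), 4) = 9)
Mul(802, Add(b, Function('k')(-21))) = Mul(802, Add(1583, 9)) = Mul(802, 1592) = 1276784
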